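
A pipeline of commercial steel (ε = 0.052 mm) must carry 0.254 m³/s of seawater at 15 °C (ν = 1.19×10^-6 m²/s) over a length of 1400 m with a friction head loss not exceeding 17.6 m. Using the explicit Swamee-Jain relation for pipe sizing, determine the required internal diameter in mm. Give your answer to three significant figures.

Swamee-Jain (Type III): D = 0.66·[ε^1.25·(LQ²/(gh_f))^4.75 + ν·Q^9.4·(L/(gh_f))^5.2]^0.04
LQ²/(gh_f) = 0.5231; L/(gh_f) = 8.109
Term 1 = ε^1.25·(…)^4.75 = 2.03×10^-7; Term 2 = ν·Q^9.4·(…)^5.2 = 1.61×10^-7
D = 0.66·(2.03×10^-7 + 1.61×10^-7)^0.04 = 0.3648 m = 365 mm
Check: V = 2.43 m/s, Re = 7.45×10^5, f = 0.01441, h_f = 16.7 m ≈ 17.6 m ✓

D ≈ 365 mm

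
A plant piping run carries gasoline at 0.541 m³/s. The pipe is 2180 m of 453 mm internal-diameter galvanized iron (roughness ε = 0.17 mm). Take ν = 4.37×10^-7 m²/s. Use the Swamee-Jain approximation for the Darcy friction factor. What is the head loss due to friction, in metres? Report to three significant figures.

h_f ≈ 44.0 m

V = 4Q/(πD²) = 4·0.541/(π·0.453²) = 3.357 m/s
Re = VD/ν = 3.357·0.453/4.37×10^-7 = 3.48×10^6 → turbulent
ε/D = 0.17/453 = 3.75×10^-4
Swamee-Jain: f = 0.01592
h_f = f(L/D)V²/(2g) = 0.01592·(2180/0.453)·3.357²/(2·9.81) = 43.99 m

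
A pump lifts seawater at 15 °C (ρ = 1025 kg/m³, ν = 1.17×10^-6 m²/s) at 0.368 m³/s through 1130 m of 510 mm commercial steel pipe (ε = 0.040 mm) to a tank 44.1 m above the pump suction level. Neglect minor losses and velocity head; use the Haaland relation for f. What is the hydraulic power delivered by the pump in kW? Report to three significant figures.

V = 4Q/(πD²) = 1.801 m/s; Re = 7.85×10^5; ε/D = 7.84×10^-5; f = 0.01331
h_f = f(L/D)V²/2g = 4.877 m
Total head H = z + h_f = 44.1 + 4.877 = 48.98 m
P_hyd = ρgQH = 1025·9.81·0.368·48.98 = 181.2 kW

P_hyd ≈ 181 kW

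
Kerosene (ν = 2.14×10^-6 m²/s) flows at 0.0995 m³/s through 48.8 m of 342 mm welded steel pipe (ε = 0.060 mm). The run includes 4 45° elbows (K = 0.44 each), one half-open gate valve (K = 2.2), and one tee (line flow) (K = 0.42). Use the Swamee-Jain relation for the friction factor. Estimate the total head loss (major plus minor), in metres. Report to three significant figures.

V = 4Q/(πD²) = 1.083 m/s; V²/2g = 0.05979 m
Re = 1.73×10^5, ε/D = 1.75×10^-4 → f = 0.01731 (Swamee-Jain)
Major: h_f = f(L/D)·V²/2g = 0.01731·142.7·0.05979 = 0.1477 m
Minor: ΣK = 4.38; h_m = ΣK·V²/2g = 0.2619 m
Total H_L = 0.1477 + 0.2619 = 0.4096 m

H_L ≈ 0.410 m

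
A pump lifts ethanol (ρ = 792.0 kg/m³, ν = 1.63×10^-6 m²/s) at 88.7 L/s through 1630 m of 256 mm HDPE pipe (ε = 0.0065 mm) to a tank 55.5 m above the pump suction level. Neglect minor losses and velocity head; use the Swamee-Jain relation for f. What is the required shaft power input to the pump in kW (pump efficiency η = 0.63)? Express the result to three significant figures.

P_shaft ≈ 76.5 kW

V = 4Q/(πD²) = 1.723 m/s; Re = 2.71×10^5; ε/D = 2.54×10^-5; f = 0.01493
h_f = f(L/D)V²/2g = 14.39 m
Total head H = z + h_f = 55.5 + 14.39 = 69.89 m
P_hyd = ρgQH = 792.0·9.81·0.0887·69.89 = 48.17 kW
P_shaft = P_hyd/η = 48.17/0.63 = 76.45 kW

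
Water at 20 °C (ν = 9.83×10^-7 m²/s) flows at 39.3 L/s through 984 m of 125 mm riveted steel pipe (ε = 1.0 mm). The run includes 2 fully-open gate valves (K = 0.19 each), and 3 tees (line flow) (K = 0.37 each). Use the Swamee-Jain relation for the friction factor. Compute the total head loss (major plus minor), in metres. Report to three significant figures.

H_L ≈ 147 m

V = 4Q/(πD²) = 3.202 m/s; V²/2g = 0.5227 m
Re = 4.07×10^5, ε/D = 0.00800 → f = 0.03547 (Swamee-Jain)
Major: h_f = f(L/D)·V²/2g = 0.03547·7872·0.5227 = 145.9 m
Minor: ΣK = 1.49; h_m = ΣK·V²/2g = 0.7788 m
Total H_L = 145.9 + 0.7788 = 146.7 m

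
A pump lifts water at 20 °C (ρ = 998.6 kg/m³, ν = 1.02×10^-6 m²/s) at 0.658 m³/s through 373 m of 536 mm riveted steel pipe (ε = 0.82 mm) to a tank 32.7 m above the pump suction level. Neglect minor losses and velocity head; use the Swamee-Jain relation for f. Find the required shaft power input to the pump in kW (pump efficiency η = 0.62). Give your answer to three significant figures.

P_shaft ≈ 409 kW

V = 4Q/(πD²) = 2.916 m/s; Re = 1.53×10^6; ε/D = 0.00153; f = 0.02205
h_f = f(L/D)V²/2g = 6.649 m
Total head H = z + h_f = 32.7 + 6.649 = 39.35 m
P_hyd = ρgQH = 998.6·9.81·0.658·39.35 = 253.6 kW
P_shaft = P_hyd/η = 253.6/0.62 = 409.1 kW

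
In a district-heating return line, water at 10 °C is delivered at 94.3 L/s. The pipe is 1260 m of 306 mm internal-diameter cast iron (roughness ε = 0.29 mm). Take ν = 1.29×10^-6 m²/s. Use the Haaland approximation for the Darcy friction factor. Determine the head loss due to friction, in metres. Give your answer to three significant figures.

V = 4Q/(πD²) = 4·0.0943/(π·0.306²) = 1.282 m/s
Re = VD/ν = 1.282·0.306/1.29×10^-6 = 3.04×10^5 → turbulent
ε/D = 0.29/306 = 9.48×10^-4
Haaland: f = 0.02029
h_f = f(L/D)V²/(2g) = 0.02029·(1260/0.306)·1.282²/(2·9.81) = 7.001 m

h_f ≈ 7.00 m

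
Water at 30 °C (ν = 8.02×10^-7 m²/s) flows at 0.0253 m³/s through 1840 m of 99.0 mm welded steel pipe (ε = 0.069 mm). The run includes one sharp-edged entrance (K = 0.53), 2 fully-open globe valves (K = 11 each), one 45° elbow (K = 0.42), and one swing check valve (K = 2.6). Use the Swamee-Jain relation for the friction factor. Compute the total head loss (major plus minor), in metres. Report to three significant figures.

H_L ≈ 209 m

V = 4Q/(πD²) = 3.287 m/s; V²/2g = 0.5506 m
Re = 4.06×10^5, ε/D = 6.97×10^-4 → f = 0.01908 (Swamee-Jain)
Major: h_f = f(L/D)·V²/2g = 0.01908·18586·0.5506 = 195.2 m
Minor: ΣK = 25.6; h_m = ΣK·V²/2g = 14.07 m
Total H_L = 195.2 + 14.07 = 209.3 m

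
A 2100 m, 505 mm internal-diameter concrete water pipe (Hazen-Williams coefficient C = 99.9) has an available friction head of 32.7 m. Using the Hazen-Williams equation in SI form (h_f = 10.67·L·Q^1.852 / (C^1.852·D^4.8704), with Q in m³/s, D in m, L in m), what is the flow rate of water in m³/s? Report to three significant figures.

Q ≈ 0.488 m³/s

Rearranging: Q = [h_f·C^1.852·D^4.8704 / (10.67·L)]^(1/1.852)
Q = [32.7·99.9^1.852·0.505^4.8704 / (10.67·2100)]^0.540 = 0.4876 m³/s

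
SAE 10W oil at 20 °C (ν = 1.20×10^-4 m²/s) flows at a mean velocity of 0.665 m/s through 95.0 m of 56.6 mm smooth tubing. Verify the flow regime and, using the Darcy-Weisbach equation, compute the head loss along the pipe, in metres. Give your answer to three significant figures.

h_f ≈ 7.72 m

Re = VD/ν = 0.665·0.05660/1.20×10^-4 = 314 → laminar (Re < 2300)
f = 64/Re = 0.2040
h_f = f(L/D)V²/(2g) = 0.2040·(95.0/0.05660)·0.665²/(2·9.81) = 7.719 m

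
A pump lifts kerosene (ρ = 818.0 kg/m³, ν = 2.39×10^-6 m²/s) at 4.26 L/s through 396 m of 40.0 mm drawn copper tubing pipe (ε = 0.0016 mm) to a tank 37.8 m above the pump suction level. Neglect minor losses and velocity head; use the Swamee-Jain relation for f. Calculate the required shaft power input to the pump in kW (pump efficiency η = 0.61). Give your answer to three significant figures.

P_shaft ≈ 8.73 kW

V = 4Q/(πD²) = 3.390 m/s; Re = 5.67×10^4; ε/D = 4.00×10^-5; f = 0.02036
h_f = f(L/D)V²/2g = 118.1 m
Total head H = z + h_f = 37.8 + 118.1 = 155.9 m
P_hyd = ρgQH = 818.0·9.81·0.00426·155.9 = 5.328 kW
P_shaft = P_hyd/η = 5.328/0.61 = 8.734 kW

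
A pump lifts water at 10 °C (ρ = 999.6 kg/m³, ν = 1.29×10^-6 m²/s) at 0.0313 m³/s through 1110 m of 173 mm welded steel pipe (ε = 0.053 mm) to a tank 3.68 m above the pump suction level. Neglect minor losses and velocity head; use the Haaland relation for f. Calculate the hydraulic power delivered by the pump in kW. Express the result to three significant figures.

P_hyd ≈ 4.29 kW

V = 4Q/(πD²) = 1.332 m/s; Re = 1.79×10^5; ε/D = 3.06×10^-4; f = 0.01778
h_f = f(L/D)V²/2g = 10.31 m
Total head H = z + h_f = 3.68 + 10.31 = 13.99 m
P_hyd = ρgQH = 999.6·9.81·0.0313·13.99 = 4.293 kW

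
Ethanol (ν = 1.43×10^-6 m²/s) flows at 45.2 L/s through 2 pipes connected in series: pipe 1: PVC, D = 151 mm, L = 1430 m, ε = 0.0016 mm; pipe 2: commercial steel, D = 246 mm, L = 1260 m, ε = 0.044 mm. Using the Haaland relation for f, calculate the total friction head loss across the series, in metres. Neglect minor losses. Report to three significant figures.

Pipe 1: V = 2.524 m/s, Re = 2.67×10^5, ε/D = 1.06×10^-5, f = 0.01474, h_1 = f(L/D)V²/2g = 45.34 m
Pipe 2: V = 0.9510 m/s, Re = 1.64×10^5, ε/D = 1.79×10^-4, f = 0.01722, h_2 = f(L/D)V²/2g = 4.065 m
Series → Q common, losses add: H = Σh = 49.40 m

H ≈ 49.4 m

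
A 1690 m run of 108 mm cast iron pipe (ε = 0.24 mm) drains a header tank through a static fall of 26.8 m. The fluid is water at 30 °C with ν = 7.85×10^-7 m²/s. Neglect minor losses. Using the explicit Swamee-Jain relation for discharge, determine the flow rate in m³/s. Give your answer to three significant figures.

Swamee-Jain (Type II): Q = -0.965·√(gD⁵h_f/L)·ln[ε/(3.7D) + √(3.17ν²L/(gD³h_f))]
√(gD⁵h_f/L) = √(9.81·0.108⁵·26.8/1690) = 0.001512
ε/(3.7D) = 6.01×10^-4; √(3.17ν²L/(gD³h_f)) = 9.98×10^-5
Q = -0.965·0.001512·ln(7.004×10^-4) = 0.01060 m³/s
Check: V = 1.16 m/s, Re = 1.59×10^5, f = 0.02531, h_f = 27.0 m ≈ 26.8 m ✓

Q ≈ 0.0106 m³/s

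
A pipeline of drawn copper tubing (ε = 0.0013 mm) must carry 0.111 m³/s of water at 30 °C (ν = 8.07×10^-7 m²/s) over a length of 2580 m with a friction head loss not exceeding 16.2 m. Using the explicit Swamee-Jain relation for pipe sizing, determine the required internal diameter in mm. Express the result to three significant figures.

Swamee-Jain (Type III): D = 0.66·[ε^1.25·(LQ²/(gh_f))^4.75 + ν·Q^9.4·(L/(gh_f))^5.2]^0.04
LQ²/(gh_f) = 0.2000; L/(gh_f) = 16.23
Term 1 = ε^1.25·(…)^4.75 = 2.10×10^-11; Term 2 = ν·Q^9.4·(…)^5.2 = 1.69×10^-9
D = 0.66·(2.10×10^-11 + 1.69×10^-9)^0.04 = 0.2943 m = 294 mm
Check: V = 1.63 m/s, Re = 5.95×10^5, f = 0.01277, h_f = 15.2 m ≈ 16.2 m ✓

D ≈ 294 mm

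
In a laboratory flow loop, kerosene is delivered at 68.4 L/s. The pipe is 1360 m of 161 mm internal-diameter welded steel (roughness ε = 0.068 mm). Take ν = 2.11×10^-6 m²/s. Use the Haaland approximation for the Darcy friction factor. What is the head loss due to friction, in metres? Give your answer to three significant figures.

V = 4Q/(πD²) = 4·0.0684/(π·0.161²) = 3.360 m/s
Re = VD/ν = 3.360·0.161/2.11×10^-6 = 2.56×10^5 → turbulent
ε/D = 0.068/161 = 4.22×10^-4
Haaland: f = 0.01782
h_f = f(L/D)V²/(2g) = 0.01782·(1360/0.161)·3.360²/(2·9.81) = 86.62 m

h_f ≈ 86.6 m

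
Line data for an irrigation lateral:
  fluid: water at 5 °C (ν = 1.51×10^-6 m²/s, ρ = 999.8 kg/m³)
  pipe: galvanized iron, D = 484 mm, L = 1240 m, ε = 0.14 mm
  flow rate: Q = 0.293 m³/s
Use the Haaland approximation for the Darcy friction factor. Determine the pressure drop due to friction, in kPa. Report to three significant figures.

Δp ≈ 52.1 kPa

V = 4Q/(πD²) = 4·0.293/(π·0.484²) = 1.593 m/s
Re = VD/ν = 1.593·0.484/1.51×10^-6 = 5.10×10^5 → turbulent
ε/D = 0.14/484 = 2.89×10^-4
Haaland: f = 0.01605
h_f = f(L/D)V²/(2g) = 0.01605·(1240/0.484)·1.593²/(2·9.81) = 5.314 m
Δp = ρg·h_f = 999.8·9.81·5.314 = 52.12 kPa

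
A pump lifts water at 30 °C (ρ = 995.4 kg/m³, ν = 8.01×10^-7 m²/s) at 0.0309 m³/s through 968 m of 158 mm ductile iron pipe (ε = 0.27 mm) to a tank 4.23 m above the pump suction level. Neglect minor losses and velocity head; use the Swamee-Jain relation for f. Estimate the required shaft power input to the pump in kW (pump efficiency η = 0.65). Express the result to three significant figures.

P_shaft ≈ 10.3 kW

V = 4Q/(πD²) = 1.576 m/s; Re = 3.11×10^5; ε/D = 0.00171; f = 0.02327
h_f = f(L/D)V²/2g = 18.04 m
Total head H = z + h_f = 4.23 + 18.04 = 22.27 m
P_hyd = ρgQH = 995.4·9.81·0.0309·22.27 = 6.721 kW
P_shaft = P_hyd/η = 6.721/0.65 = 10.34 kW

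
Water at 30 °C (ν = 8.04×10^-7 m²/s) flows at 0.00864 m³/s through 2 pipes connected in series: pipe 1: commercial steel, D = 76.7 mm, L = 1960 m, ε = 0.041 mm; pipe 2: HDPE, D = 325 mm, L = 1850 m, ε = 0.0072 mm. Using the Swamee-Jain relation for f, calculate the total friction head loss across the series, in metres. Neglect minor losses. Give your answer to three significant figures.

H ≈ 88.0 m

Pipe 1: V = 1.870 m/s, Re = 1.78×10^5, ε/D = 5.35×10^-4, f = 0.01931, h_1 = f(L/D)V²/2g = 87.95 m
Pipe 2: V = 0.1041 m/s, Re = 4.21×10^4, ε/D = 2.22×10^-5, f = 0.02167, h_2 = f(L/D)V²/2g = 0.06820 m
Series → Q common, losses add: H = Σh = 88.02 m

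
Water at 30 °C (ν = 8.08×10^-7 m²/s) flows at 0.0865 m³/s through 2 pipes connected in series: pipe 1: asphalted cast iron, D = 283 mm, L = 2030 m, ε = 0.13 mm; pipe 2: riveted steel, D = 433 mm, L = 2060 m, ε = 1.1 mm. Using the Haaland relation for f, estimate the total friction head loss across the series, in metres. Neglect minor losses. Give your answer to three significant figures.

H ≈ 14.1 m

Pipe 1: V = 1.375 m/s, Re = 4.82×10^5, ε/D = 4.59×10^-4, f = 0.01735, h_1 = f(L/D)V²/2g = 11.99 m
Pipe 2: V = 0.5874 m/s, Re = 3.15×10^5, ε/D = 0.00254, f = 0.02546, h_2 = f(L/D)V²/2g = 2.131 m
Series → Q common, losses add: H = Σh = 14.12 m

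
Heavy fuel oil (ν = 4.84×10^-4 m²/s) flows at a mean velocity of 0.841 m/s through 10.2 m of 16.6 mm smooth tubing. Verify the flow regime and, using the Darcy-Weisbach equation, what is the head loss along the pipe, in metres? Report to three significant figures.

h_f ≈ 49.1 m

Re = VD/ν = 0.841·0.01660/4.84×10^-4 = 28.8 → laminar (Re < 2300)
f = 64/Re = 2.219
h_f = f(L/D)V²/(2g) = 2.219·(10.2/0.01660)·0.841²/(2·9.81) = 49.15 m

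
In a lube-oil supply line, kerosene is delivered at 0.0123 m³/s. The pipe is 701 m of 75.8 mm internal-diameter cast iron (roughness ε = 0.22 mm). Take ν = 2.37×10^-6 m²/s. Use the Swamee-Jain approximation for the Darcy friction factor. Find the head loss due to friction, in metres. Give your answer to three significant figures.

V = 4Q/(πD²) = 4·0.0123/(π·0.0758²) = 2.726 m/s
Re = VD/ν = 2.726·0.0758/2.37×10^-6 = 8.72×10^4 → turbulent
ε/D = 0.22/75.8 = 0.00290
Swamee-Jain: f = 0.02770
h_f = f(L/D)V²/(2g) = 0.02770·(701/0.0758)·2.726²/(2·9.81) = 96.99 m

h_f ≈ 97.0 m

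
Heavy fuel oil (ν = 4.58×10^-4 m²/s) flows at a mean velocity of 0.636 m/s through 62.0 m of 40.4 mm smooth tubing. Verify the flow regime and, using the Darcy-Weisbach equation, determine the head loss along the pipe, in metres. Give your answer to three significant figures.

Re = VD/ν = 0.636·0.04040/4.58×10^-4 = 56.1 → laminar (Re < 2300)
f = 64/Re = 1.141
h_f = f(L/D)V²/(2g) = 1.141·(62.0/0.04040)·0.636²/(2·9.81) = 36.09 m

h_f ≈ 36.1 m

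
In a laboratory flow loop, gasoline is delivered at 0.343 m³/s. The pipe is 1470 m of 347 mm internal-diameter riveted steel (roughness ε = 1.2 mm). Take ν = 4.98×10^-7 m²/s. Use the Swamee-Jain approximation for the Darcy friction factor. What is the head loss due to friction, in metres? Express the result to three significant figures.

V = 4Q/(πD²) = 4·0.343/(π·0.347²) = 3.627 m/s
Re = VD/ν = 3.627·0.347/4.98×10^-7 = 2.53×10^6 → turbulent
ε/D = 1.2/347 = 0.00346
Swamee-Jain: f = 0.02732
h_f = f(L/D)V²/(2g) = 0.02732·(1470/0.347)·3.627²/(2·9.81) = 77.61 m

h_f ≈ 77.6 m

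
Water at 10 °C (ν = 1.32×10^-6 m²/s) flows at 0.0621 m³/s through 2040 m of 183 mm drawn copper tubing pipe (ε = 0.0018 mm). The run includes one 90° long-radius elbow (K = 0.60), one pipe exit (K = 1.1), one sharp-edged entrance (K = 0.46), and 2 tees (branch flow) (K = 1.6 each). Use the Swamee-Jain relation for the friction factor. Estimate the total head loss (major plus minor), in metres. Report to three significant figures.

V = 4Q/(πD²) = 2.361 m/s; V²/2g = 0.2841 m
Re = 3.27×10^5, ε/D = 9.84×10^-6 → f = 0.01426 (Swamee-Jain)
Major: h_f = f(L/D)·V²/2g = 0.01426·11148·0.2841 = 45.18 m
Minor: ΣK = 5.36; h_m = ΣK·V²/2g = 1.523 m
Total H_L = 45.18 + 1.523 = 46.70 m

H_L ≈ 46.7 m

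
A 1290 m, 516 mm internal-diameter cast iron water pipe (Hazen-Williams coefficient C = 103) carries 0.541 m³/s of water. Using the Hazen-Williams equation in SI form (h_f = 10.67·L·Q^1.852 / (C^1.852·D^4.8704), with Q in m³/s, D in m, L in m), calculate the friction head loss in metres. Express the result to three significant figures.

h_f ≈ 20.7 m

h_f = 10.67·1290·0.541^1.852 / (103^1.852·0.516^4.8704) = 20.72 m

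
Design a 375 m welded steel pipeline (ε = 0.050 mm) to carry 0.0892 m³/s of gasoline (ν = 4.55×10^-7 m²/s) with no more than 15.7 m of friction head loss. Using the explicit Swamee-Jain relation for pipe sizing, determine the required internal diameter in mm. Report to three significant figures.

D ≈ 192 mm

Swamee-Jain (Type III): D = 0.66·[ε^1.25·(LQ²/(gh_f))^4.75 + ν·Q^9.4·(L/(gh_f))^5.2]^0.04
LQ²/(gh_f) = 0.01937; L/(gh_f) = 2.435
Term 1 = ε^1.25·(…)^4.75 = 3.08×10^-14; Term 2 = ν·Q^9.4·(…)^5.2 = 6.32×10^-15
D = 0.66·(3.08×10^-14 + 6.32×10^-15)^0.04 = 0.1916 m = 192 mm
Check: V = 3.09 m/s, Re = 1.30×10^6, f = 0.01522, h_f = 14.5 m ≈ 15.7 m ✓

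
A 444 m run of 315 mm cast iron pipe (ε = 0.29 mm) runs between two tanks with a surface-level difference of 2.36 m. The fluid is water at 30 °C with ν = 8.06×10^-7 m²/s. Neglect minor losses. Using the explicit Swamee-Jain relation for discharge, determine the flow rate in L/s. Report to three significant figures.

Swamee-Jain (Type II): Q = -0.965·√(gD⁵h_f/L)·ln[ε/(3.7D) + √(3.17ν²L/(gD³h_f))]
√(gD⁵h_f/L) = √(9.81·0.315⁵·2.36/444) = 0.01272
ε/(3.7D) = 2.49×10^-4; √(3.17ν²L/(gD³h_f)) = 3.55×10^-5
Q = -0.965·0.01272·ln(2.844×10^-4) = 0.1002 m³/s
Check: V = 1.29 m/s, Re = 5.03×10^5, f = 0.02000, h_f = 2.38 m ≈ 2.36 m ✓

Q ≈ 100 L/s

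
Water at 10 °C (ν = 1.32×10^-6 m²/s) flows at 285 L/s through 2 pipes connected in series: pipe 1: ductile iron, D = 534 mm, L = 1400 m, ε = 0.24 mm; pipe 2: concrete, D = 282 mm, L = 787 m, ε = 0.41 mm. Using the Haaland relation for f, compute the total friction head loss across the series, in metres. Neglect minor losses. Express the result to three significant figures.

Pipe 1: V = 1.273 m/s, Re = 5.15×10^5, ε/D = 4.49×10^-4, f = 0.01722, h_1 = f(L/D)V²/2g = 3.727 m
Pipe 2: V = 4.563 m/s, Re = 9.75×10^5, ε/D = 0.00145, f = 0.02181, h_2 = f(L/D)V²/2g = 64.58 m
Series → Q common, losses add: H = Σh = 68.31 m

H ≈ 68.3 m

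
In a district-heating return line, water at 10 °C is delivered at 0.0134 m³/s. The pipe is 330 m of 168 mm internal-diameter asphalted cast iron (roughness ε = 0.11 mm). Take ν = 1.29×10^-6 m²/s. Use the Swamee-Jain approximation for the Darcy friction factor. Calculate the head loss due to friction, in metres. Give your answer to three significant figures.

h_f ≈ 0.793 m

V = 4Q/(πD²) = 4·0.0134/(π·0.168²) = 0.6045 m/s
Re = VD/ν = 0.6045·0.168/1.29×10^-6 = 7.87×10^4 → turbulent
ε/D = 0.11/168 = 6.55×10^-4
Swamee-Jain: f = 0.02168
h_f = f(L/D)V²/(2g) = 0.02168·(330/0.168)·0.6045²/(2·9.81) = 0.7932 m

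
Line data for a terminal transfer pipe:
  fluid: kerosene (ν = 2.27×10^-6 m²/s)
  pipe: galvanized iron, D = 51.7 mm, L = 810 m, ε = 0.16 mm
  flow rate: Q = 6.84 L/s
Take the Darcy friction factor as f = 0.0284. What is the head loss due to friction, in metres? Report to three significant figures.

h_f ≈ 241 m

V = 4Q/(πD²) = 4·0.00684/(π·0.0517²) = 3.258 m/s
h_f = f(L/D)V²/(2g) = 0.02840·(810/0.0517)·3.258²/(2·9.81) = 240.8 m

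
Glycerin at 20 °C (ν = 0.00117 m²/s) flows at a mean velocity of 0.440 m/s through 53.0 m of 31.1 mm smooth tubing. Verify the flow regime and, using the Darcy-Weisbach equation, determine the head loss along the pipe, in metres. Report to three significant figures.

h_f ≈ 92.0 m

Re = VD/ν = 0.440·0.03110/0.00117 = 11.7 → laminar (Re < 2300)
f = 64/Re = 5.472
h_f = f(L/D)V²/(2g) = 5.472·(53.0/0.03110)·0.440²/(2·9.81) = 92.02 m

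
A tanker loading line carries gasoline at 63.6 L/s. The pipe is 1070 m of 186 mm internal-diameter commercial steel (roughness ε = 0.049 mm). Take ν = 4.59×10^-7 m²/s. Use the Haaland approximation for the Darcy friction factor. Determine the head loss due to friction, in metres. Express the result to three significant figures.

V = 4Q/(πD²) = 4·0.0636/(π·0.186²) = 2.341 m/s
Re = VD/ν = 2.341·0.186/4.59×10^-7 = 9.49×10^5 → turbulent
ε/D = 0.049/186 = 2.63×10^-4
Haaland: f = 0.01529
h_f = f(L/D)V²/(2g) = 0.01529·(1070/0.186)·2.341²/(2·9.81) = 24.57 m

h_f ≈ 24.6 m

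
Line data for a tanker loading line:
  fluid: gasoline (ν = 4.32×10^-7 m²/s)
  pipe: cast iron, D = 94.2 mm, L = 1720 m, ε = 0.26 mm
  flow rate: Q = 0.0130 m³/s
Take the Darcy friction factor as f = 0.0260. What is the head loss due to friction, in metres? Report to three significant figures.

h_f ≈ 84.2 m

V = 4Q/(πD²) = 4·0.0130/(π·0.0942²) = 1.865 m/s
h_f = f(L/D)V²/(2g) = 0.02600·(1720/0.0942)·1.865²/(2·9.81) = 84.19 m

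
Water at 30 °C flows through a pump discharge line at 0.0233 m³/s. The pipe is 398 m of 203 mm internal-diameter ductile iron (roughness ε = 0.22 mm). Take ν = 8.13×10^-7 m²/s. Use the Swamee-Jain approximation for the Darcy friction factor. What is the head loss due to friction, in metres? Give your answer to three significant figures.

h_f ≈ 1.12 m

V = 4Q/(πD²) = 4·0.0233/(π·0.203²) = 0.7199 m/s
Re = VD/ν = 0.7199·0.203/8.13×10^-7 = 1.80×10^5 → turbulent
ε/D = 0.22/203 = 0.00108
Swamee-Jain: f = 0.02165
h_f = f(L/D)V²/(2g) = 0.02165·(398/0.203)·0.7199²/(2·9.81) = 1.121 m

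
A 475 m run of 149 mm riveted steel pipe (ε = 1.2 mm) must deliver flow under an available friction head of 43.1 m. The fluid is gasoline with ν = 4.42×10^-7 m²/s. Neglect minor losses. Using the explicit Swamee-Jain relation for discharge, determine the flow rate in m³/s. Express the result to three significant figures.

Q ≈ 0.0478 m³/s

Swamee-Jain (Type II): Q = -0.965·√(gD⁵h_f/L)·ln[ε/(3.7D) + √(3.17ν²L/(gD³h_f))]
√(gD⁵h_f/L) = √(9.81·0.149⁵·43.1/475) = 0.008085
ε/(3.7D) = 0.00218; √(3.17ν²L/(gD³h_f)) = 1.45×10^-5
Q = -0.965·0.008085·ln(0.002191) = 0.04778 m³/s
Check: V = 2.74 m/s, Re = 9.24×10^5, f = 0.03540, h_f = 43.2 m ≈ 43.1 m ✓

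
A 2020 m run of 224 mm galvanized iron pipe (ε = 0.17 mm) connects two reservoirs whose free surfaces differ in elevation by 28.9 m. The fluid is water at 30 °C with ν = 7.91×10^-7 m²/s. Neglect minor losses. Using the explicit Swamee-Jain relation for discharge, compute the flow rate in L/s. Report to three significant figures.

Swamee-Jain (Type II): Q = -0.965·√(gD⁵h_f/L)·ln[ε/(3.7D) + √(3.17ν²L/(gD³h_f))]
√(gD⁵h_f/L) = √(9.81·0.224⁵·28.9/2020) = 0.008897
ε/(3.7D) = 2.05×10^-4; √(3.17ν²L/(gD³h_f)) = 3.55×10^-5
Q = -0.965·0.008897·ln(2.406×10^-4) = 0.07154 m³/s
Check: V = 1.82 m/s, Re = 5.14×10^5, f = 0.01921, h_f = 29.1 m ≈ 28.9 m ✓

Q ≈ 71.5 L/s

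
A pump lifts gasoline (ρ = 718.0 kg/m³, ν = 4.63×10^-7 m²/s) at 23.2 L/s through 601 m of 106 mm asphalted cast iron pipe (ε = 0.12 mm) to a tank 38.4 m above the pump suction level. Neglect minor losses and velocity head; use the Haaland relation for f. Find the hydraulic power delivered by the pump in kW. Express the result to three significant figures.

V = 4Q/(πD²) = 2.629 m/s; Re = 6.02×10^5; ε/D = 0.00113; f = 0.02068
h_f = f(L/D)V²/2g = 41.31 m
Total head H = z + h_f = 38.4 + 41.31 = 79.71 m
P_hyd = ρgQH = 718.0·9.81·0.0232·79.71 = 13.03 kW

P_hyd ≈ 13.0 kW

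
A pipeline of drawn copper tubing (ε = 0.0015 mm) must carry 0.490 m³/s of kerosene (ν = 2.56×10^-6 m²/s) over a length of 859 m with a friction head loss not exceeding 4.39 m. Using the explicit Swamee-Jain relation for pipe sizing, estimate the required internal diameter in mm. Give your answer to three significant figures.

Swamee-Jain (Type III): D = 0.66·[ε^1.25·(LQ²/(gh_f))^4.75 + ν·Q^9.4·(L/(gh_f))^5.2]^0.04
LQ²/(gh_f) = 4.789; L/(gh_f) = 19.95
Term 1 = ε^1.25·(…)^4.75 = 8.94×10^-5; Term 2 = ν·Q^9.4·(…)^5.2 = 0.0180
D = 0.66·(8.94×10^-5 + 0.0180)^0.04 = 0.5621 m = 562 mm
Check: V = 1.97 m/s, Re = 4.34×10^5, f = 0.01347, h_f = 4.09 m ≈ 4.39 m ✓

D ≈ 562 mm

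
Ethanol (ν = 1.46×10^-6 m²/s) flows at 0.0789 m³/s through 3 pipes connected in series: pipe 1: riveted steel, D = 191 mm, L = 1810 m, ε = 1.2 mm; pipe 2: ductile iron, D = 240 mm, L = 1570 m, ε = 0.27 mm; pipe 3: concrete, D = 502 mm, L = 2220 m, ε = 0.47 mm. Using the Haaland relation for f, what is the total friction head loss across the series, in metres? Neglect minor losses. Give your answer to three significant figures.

H ≈ 142 m

Pipe 1: V = 2.754 m/s, Re = 3.60×10^5, ε/D = 0.00628, f = 0.03285, h_1 = f(L/D)V²/2g = 120.3 m
Pipe 2: V = 1.744 m/s, Re = 2.87×10^5, ε/D = 0.00113, f = 0.02107, h_2 = f(L/D)V²/2g = 21.37 m
Pipe 3: V = 0.3986 m/s, Re = 1.37×10^5, ε/D = 9.36×10^-4, f = 0.02117, h_3 = f(L/D)V²/2g = 0.7584 m
Series → Q common, losses add: H = Σh = 142.5 m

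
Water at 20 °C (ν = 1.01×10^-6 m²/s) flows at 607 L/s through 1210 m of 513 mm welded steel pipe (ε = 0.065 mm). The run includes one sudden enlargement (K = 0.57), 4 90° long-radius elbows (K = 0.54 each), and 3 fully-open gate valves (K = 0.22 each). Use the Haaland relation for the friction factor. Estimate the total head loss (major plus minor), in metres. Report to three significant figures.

V = 4Q/(πD²) = 2.937 m/s; V²/2g = 0.4396 m
Re = 1.49×10^6, ε/D = 1.27×10^-4 → f = 0.01337 (Haaland)
Major: h_f = f(L/D)·V²/2g = 0.01337·2359·0.4396 = 13.86 m
Minor: ΣK = 3.39; h_m = ΣK·V²/2g = 1.490 m
Total H_L = 13.86 + 1.490 = 15.35 m

H_L ≈ 15.4 m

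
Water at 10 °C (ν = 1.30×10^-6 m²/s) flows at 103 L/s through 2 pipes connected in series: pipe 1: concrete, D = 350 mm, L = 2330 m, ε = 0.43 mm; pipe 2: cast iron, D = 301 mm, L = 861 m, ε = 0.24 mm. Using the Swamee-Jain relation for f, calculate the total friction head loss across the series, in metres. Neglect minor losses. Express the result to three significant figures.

Pipe 1: V = 1.071 m/s, Re = 2.88×10^5, ε/D = 0.00123, f = 0.02168, h_1 = f(L/D)V²/2g = 8.431 m
Pipe 2: V = 1.447 m/s, Re = 3.35×10^5, ε/D = 7.97×10^-4, f = 0.01975, h_2 = f(L/D)V²/2g = 6.032 m
Series → Q common, losses add: H = Σh = 14.46 m

H ≈ 14.5 m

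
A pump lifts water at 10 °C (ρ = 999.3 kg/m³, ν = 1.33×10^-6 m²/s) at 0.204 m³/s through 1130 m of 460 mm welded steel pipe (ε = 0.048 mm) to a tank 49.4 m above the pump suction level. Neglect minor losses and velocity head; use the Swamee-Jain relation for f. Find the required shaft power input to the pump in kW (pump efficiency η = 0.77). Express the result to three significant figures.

P_shaft ≈ 136 kW

V = 4Q/(πD²) = 1.228 m/s; Re = 4.25×10^5; ε/D = 1.04×10^-4; f = 0.01480
h_f = f(L/D)V²/2g = 2.792 m
Total head H = z + h_f = 49.4 + 2.792 = 52.19 m
P_hyd = ρgQH = 999.3·9.81·0.204·52.19 = 104.4 kW
P_shaft = P_hyd/η = 104.4/0.77 = 135.6 kW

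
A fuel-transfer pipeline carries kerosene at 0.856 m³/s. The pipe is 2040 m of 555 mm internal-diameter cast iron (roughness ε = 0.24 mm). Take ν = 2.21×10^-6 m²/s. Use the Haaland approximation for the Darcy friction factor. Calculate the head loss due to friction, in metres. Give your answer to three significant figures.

h_f ≈ 39.3 m

V = 4Q/(πD²) = 4·0.856/(π·0.555²) = 3.538 m/s
Re = VD/ν = 3.538·0.555/2.21×10^-6 = 8.89×10^5 → turbulent
ε/D = 0.24/555 = 4.32×10^-4
Haaland: f = 0.01675
h_f = f(L/D)V²/(2g) = 0.01675·(2040/0.555)·3.538²/(2·9.81) = 39.28 m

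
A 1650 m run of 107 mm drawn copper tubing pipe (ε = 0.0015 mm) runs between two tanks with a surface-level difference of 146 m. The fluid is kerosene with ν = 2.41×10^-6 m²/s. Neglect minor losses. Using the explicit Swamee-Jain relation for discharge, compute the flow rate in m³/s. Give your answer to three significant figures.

Q ≈ 0.0300 m³/s

Swamee-Jain (Type II): Q = -0.965·√(gD⁵h_f/L)·ln[ε/(3.7D) + √(3.17ν²L/(gD³h_f))]
√(gD⁵h_f/L) = √(9.81·0.107⁵·146/1650) = 0.003489
ε/(3.7D) = 3.79×10^-6; √(3.17ν²L/(gD³h_f)) = 1.32×10^-4
Q = -0.965·0.003489·ln(1.354×10^-4) = 0.02999 m³/s
Check: V = 3.34 m/s, Re = 1.48×10^5, f = 0.01659, h_f = 145 m ≈ 146 m ✓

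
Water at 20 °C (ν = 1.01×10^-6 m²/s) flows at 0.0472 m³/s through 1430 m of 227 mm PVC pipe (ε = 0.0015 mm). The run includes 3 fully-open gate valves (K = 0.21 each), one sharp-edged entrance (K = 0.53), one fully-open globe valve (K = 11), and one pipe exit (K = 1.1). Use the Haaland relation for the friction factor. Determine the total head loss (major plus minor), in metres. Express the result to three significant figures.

V = 4Q/(πD²) = 1.166 m/s; V²/2g = 0.06933 m
Re = 2.62×10^5, ε/D = 6.61×10^-6 → f = 0.01476 (Haaland)
Major: h_f = f(L/D)·V²/2g = 0.01476·6300·0.06933 = 6.446 m
Minor: ΣK = 13.3; h_m = ΣK·V²/2g = 0.9193 m
Total H_L = 6.446 + 0.9193 = 7.365 m

H_L ≈ 7.37 m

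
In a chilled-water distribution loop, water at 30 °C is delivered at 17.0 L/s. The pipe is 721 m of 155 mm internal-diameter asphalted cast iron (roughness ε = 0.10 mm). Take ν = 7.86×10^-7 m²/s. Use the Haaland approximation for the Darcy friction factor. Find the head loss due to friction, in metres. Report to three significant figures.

h_f ≈ 3.76 m

V = 4Q/(πD²) = 4·0.0170/(π·0.155²) = 0.9009 m/s
Re = VD/ν = 0.9009·0.155/7.86×10^-7 = 1.78×10^5 → turbulent
ε/D = 0.10/155 = 6.45×10^-4
Haaland: f = 0.01954
h_f = f(L/D)V²/(2g) = 0.01954·(721/0.155)·0.9009²/(2·9.81) = 3.761 m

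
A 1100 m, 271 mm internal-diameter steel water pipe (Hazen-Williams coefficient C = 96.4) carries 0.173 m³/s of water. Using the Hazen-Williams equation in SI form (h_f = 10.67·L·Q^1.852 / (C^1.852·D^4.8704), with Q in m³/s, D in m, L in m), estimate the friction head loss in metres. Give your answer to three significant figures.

h_f = 10.67·1100·0.173^1.852 / (96.4^1.852·0.271^4.8704) = 55.66 m

h_f ≈ 55.7 m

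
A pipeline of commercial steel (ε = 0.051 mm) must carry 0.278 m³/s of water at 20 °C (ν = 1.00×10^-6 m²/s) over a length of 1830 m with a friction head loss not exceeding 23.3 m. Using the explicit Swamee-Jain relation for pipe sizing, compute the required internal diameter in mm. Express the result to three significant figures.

Swamee-Jain (Type III): D = 0.66·[ε^1.25·(LQ²/(gh_f))^4.75 + ν·Q^9.4·(L/(gh_f))^5.2]^0.04
LQ²/(gh_f) = 0.6188; L/(gh_f) = 8.006
Term 1 = ε^1.25·(…)^4.75 = 4.41×10^-7; Term 2 = ν·Q^9.4·(…)^5.2 = 2.96×10^-7
D = 0.66·(4.41×10^-7 + 2.96×10^-7)^0.04 = 0.3752 m = 375 mm
Check: V = 2.51 m/s, Re = 9.43×10^5, f = 0.01407, h_f = 22.1 m ≈ 23.3 m ✓

D ≈ 375 mm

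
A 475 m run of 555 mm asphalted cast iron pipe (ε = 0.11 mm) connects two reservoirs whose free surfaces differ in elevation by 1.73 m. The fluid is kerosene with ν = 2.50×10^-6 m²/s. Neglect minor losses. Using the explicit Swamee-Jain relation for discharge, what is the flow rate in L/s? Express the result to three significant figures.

Q ≈ 381 L/s

Swamee-Jain (Type II): Q = -0.965·√(gD⁵h_f/L)·ln[ε/(3.7D) + √(3.17ν²L/(gD³h_f))]
√(gD⁵h_f/L) = √(9.81·0.555⁵·1.73/475) = 0.04338
ε/(3.7D) = 5.36×10^-5; √(3.17ν²L/(gD³h_f)) = 5.70×10^-5
Q = -0.965·0.04338·ln(1.105×10^-4) = 0.3813 m³/s
Check: V = 1.58 m/s, Re = 3.50×10^5, f = 0.01603, h_f = 1.74 m ≈ 1.73 m ✓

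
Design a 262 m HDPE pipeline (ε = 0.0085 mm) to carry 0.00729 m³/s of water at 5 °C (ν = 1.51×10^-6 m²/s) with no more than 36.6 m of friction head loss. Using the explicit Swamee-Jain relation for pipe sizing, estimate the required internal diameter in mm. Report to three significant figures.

Swamee-Jain (Type III): D = 0.66·[ε^1.25·(LQ²/(gh_f))^4.75 + ν·Q^9.4·(L/(gh_f))^5.2]^0.04
LQ²/(gh_f) = 3.878×10^-5; L/(gh_f) = 0.7297
Term 1 = ε^1.25·(…)^4.75 = 5.10×10^-28; Term 2 = ν·Q^9.4·(…)^5.2 = 2.38×10^-27
D = 0.66·(5.10×10^-28 + 2.38×10^-27)^0.04 = 0.05728 m = 57.3 mm
Check: V = 2.83 m/s, Re = 1.07×10^5, f = 0.01849, h_f = 34.5 m ≈ 36.6 m ✓

D ≈ 57.3 mm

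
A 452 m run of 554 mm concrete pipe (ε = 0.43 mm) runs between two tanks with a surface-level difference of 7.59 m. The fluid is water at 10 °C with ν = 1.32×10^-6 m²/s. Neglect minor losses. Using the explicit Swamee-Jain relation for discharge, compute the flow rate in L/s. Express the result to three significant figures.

Swamee-Jain (Type II): Q = -0.965·√(gD⁵h_f/L)·ln[ε/(3.7D) + √(3.17ν²L/(gD³h_f))]
√(gD⁵h_f/L) = √(9.81·0.554⁵·7.59/452) = 0.09272
ε/(3.7D) = 2.10×10^-4; √(3.17ν²L/(gD³h_f)) = 1.40×10^-5
Q = -0.965·0.09272·ln(2.238×10^-4) = 0.7520 m³/s
Check: V = 3.12 m/s, Re = 1.31×10^6, f = 0.01884, h_f = 7.62 m ≈ 7.59 m ✓

Q ≈ 752 L/s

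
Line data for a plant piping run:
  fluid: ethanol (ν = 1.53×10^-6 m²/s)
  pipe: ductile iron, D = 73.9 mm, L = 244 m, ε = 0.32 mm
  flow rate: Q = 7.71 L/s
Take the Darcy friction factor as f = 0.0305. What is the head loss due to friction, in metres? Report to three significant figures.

V = 4Q/(πD²) = 4·0.00771/(π·0.0739²) = 1.798 m/s
h_f = f(L/D)V²/(2g) = 0.03050·(244/0.0739)·1.798²/(2·9.81) = 16.58 m

h_f ≈ 16.6 m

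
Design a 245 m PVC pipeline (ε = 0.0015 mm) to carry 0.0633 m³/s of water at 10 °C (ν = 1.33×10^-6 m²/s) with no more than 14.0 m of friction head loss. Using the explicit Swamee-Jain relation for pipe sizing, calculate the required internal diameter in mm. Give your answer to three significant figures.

D ≈ 154 mm

Swamee-Jain (Type III): D = 0.66·[ε^1.25·(LQ²/(gh_f))^4.75 + ν·Q^9.4·(L/(gh_f))^5.2]^0.04
LQ²/(gh_f) = 0.007148; L/(gh_f) = 1.784
Term 1 = ε^1.25·(…)^4.75 = 3.37×10^-18; Term 2 = ν·Q^9.4·(…)^5.2 = 1.46×10^-16
D = 0.66·(3.37×10^-18 + 1.46×10^-16)^0.04 = 0.1536 m = 154 mm
Check: V = 3.41 m/s, Re = 3.94×10^5, f = 0.01380, h_f = 13.1 m ≈ 14.0 m ✓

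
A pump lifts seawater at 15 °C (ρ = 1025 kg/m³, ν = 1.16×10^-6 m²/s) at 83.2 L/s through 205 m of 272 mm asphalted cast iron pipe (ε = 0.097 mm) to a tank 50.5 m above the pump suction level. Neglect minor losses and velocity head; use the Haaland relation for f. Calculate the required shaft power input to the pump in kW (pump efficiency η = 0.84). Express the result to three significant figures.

V = 4Q/(πD²) = 1.432 m/s; Re = 3.36×10^5; ε/D = 3.57×10^-4; f = 0.01704
h_f = f(L/D)V²/2g = 1.342 m
Total head H = z + h_f = 50.5 + 1.342 = 51.84 m
P_hyd = ρgQH = 1025·9.81·0.0832·51.84 = 43.37 kW
P_shaft = P_hyd/η = 43.37/0.84 = 51.63 kW

P_shaft ≈ 51.6 kW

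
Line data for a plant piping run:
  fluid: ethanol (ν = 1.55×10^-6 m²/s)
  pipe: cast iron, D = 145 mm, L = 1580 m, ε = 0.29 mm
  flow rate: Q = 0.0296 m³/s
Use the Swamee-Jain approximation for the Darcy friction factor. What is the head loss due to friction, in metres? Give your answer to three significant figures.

V = 4Q/(πD²) = 4·0.0296/(π·0.145²) = 1.793 m/s
Re = VD/ν = 1.793·0.145/1.55×10^-6 = 1.68×10^5 → turbulent
ε/D = 0.29/145 = 0.00200
Swamee-Jain: f = 0.02466
h_f = f(L/D)V²/(2g) = 0.02466·(1580/0.145)·1.793²/(2·9.81) = 44.00 m

h_f ≈ 44.0 m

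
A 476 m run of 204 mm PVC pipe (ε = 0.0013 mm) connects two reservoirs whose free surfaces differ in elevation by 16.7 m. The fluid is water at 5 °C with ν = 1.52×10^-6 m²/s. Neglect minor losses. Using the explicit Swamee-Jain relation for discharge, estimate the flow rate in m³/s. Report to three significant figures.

Q ≈ 0.105 m³/s

Swamee-Jain (Type II): Q = -0.965·√(gD⁵h_f/L)·ln[ε/(3.7D) + √(3.17ν²L/(gD³h_f))]
√(gD⁵h_f/L) = √(9.81·0.204⁵·16.7/476) = 0.01103
ε/(3.7D) = 1.72×10^-6; √(3.17ν²L/(gD³h_f)) = 5.01×10^-5
Q = -0.965·0.01103·ln(5.179×10^-5) = 0.1050 m³/s
Check: V = 3.21 m/s, Re = 4.31×10^5, f = 0.01354, h_f = 16.6 m ≈ 16.7 m ✓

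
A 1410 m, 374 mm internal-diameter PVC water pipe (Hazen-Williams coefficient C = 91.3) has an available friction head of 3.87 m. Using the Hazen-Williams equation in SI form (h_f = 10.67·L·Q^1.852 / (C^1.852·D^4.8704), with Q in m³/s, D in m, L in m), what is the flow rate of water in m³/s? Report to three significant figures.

Q ≈ 0.0792 m³/s

Rearranging: Q = [h_f·C^1.852·D^4.8704 / (10.67·L)]^(1/1.852)
Q = [3.87·91.3^1.852·0.374^4.8704 / (10.67·1410)]^0.540 = 0.07924 m³/s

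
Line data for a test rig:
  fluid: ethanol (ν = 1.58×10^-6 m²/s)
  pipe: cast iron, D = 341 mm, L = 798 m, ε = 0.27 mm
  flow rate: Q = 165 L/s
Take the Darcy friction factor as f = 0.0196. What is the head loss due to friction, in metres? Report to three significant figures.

V = 4Q/(πD²) = 4·0.165/(π·0.341²) = 1.807 m/s
h_f = f(L/D)V²/(2g) = 0.01960·(798/0.341)·1.807²/(2·9.81) = 7.631 m

h_f ≈ 7.63 m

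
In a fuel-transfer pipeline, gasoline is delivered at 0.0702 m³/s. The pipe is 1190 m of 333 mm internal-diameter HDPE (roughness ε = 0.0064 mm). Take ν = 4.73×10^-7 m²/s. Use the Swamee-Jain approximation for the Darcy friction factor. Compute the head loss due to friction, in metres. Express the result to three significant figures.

V = 4Q/(πD²) = 4·0.0702/(π·0.333²) = 0.8060 m/s
Re = VD/ν = 0.8060·0.333/4.73×10^-7 = 5.67×10^5 → turbulent
ε/D = 0.0064/333 = 1.92×10^-5
Swamee-Jain: f = 0.01313
h_f = f(L/D)V²/(2g) = 0.01313·(1190/0.333)·0.8060²/(2·9.81) = 1.553 m

h_f ≈ 1.55 m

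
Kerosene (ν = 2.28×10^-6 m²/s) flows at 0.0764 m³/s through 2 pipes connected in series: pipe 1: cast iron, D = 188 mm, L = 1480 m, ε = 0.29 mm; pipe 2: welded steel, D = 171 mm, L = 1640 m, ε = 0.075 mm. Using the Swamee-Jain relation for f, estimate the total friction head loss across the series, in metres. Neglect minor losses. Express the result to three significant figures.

H ≈ 169 m

Pipe 1: V = 2.752 m/s, Re = 2.27×10^5, ε/D = 0.00154, f = 0.02299, h_1 = f(L/D)V²/2g = 69.87 m
Pipe 2: V = 3.327 m/s, Re = 2.50×10^5, ε/D = 4.39×10^-4, f = 0.01823, h_2 = f(L/D)V²/2g = 98.64 m
Series → Q common, losses add: H = Σh = 168.5 m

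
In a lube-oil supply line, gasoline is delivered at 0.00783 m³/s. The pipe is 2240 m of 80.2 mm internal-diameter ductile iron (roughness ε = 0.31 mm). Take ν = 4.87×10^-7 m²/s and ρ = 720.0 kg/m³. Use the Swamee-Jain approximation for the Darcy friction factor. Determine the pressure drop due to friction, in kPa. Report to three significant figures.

V = 4Q/(πD²) = 4·0.00783/(π·0.0802²) = 1.550 m/s
Re = VD/ν = 1.550·0.0802/4.87×10^-7 = 2.55×10^5 → turbulent
ε/D = 0.31/80.2 = 0.00387
Swamee-Jain: f = 0.02873
h_f = f(L/D)V²/(2g) = 0.02873·(2240/0.0802)·1.550²/(2·9.81) = 98.27 m
Δp = ρg·h_f = 720.0·9.81·98.27 = 694.1 kPa

Δp ≈ 694 kPa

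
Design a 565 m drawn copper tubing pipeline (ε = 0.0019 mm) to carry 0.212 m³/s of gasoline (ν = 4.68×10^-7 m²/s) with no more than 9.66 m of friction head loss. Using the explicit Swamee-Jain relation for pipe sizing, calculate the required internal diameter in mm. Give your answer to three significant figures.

D ≈ 299 mm

Swamee-Jain (Type III): D = 0.66·[ε^1.25·(LQ²/(gh_f))^4.75 + ν·Q^9.4·(L/(gh_f))^5.2]^0.04
LQ²/(gh_f) = 0.2680; L/(gh_f) = 5.962
Term 1 = ε^1.25·(…)^4.75 = 1.35×10^-10; Term 2 = ν·Q^9.4·(…)^5.2 = 2.34×10^-9
D = 0.66·(1.35×10^-10 + 2.34×10^-9)^0.04 = 0.2988 m = 299 mm
Check: V = 3.02 m/s, Re = 1.93×10^6, f = 0.01066, h_f = 9.40 m ≈ 9.66 m ✓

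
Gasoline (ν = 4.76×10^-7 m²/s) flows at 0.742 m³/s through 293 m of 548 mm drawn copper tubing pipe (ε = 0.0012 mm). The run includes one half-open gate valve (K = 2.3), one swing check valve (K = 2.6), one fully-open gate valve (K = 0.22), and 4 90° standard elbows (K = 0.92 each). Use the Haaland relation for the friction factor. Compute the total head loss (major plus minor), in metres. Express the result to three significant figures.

V = 4Q/(πD²) = 3.146 m/s; V²/2g = 0.5044 m
Re = 3.62×10^6, ε/D = 2.19×10^-6 → f = 0.009523 (Haaland)
Major: h_f = f(L/D)·V²/2g = 0.009523·534.7·0.5044 = 2.568 m
Minor: ΣK = 8.80; h_m = ΣK·V²/2g = 4.439 m
Total H_L = 2.568 + 4.439 = 7.007 m

H_L ≈ 7.01 m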